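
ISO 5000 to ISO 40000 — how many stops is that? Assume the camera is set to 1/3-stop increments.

3 stops

5000 → 6400 → 8000 → 10000 → 12800 → 16000 → 20000 → 25600 → 32000 → 40000 — count the steps: 9 third-stops = 3 stops.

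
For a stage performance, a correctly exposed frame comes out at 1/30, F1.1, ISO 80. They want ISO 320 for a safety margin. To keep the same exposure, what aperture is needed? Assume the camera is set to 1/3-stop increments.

f/2.2

ISO: 80 → 100 → 125 → 160 → 200 → 250 → 320 — 2 stops higher (brighter).
Need 2 stops darker from the aperture: f/1.1 → f/1.2 → f/1.4 → f/1.6 → f/1.8 → f/2 → f/2.2.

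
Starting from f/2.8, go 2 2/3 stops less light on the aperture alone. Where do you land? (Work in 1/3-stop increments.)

Aperture: f/2.8 → f/3.2 → f/3.5 → f/4 → f/4.5 → f/5 → f/5.6 → f/6.3 → f/7.1 — 2 2/3 stops smaller aperture (darker).

f/7.1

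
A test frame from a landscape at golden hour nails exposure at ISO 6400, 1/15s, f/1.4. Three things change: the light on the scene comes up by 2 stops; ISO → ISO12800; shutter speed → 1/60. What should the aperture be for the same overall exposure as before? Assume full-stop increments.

f/2

Scene light: 2 stops brighter.
ISO: 6400 → 12800 — 1 stop higher (brighter).
Shutter speed: 1/15 → 1/30 → 1/60 — 2 stops shorter (darker).
Net so far: 1 stop brighter. Aperture: f/1.4 → f/2.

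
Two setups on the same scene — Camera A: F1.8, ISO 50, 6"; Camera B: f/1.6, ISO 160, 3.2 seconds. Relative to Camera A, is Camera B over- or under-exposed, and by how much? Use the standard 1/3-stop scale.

Aperture: f/1.8 → f/1.6 — 1/3 stop larger aperture (brighter).
Shutter speed: 6 → 5 → 4 → 3.2 — 1 stop faster (darker).
ISO: 50 → 64 → 80 → 100 → 125 → 160 — 1 2/3 stops higher (brighter).
Net: +1/3 −1 +1 2/3 = +1 stop.

1 stop brighter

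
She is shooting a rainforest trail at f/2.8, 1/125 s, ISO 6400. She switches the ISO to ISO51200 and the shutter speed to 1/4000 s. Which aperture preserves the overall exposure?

f/1.4

ISO: 6400 → 12800 → 25600 → 51200 — 3 stops higher (brighter).
Shutter speed: 1/125 → 1/250 → 1/500 → 1/1000 → 1/2000 → 1/4000 — 5 stops faster (darker).
Net change so far: 2 stops darker. Offset with the aperture: f/2.8 → f/2 → f/1.4.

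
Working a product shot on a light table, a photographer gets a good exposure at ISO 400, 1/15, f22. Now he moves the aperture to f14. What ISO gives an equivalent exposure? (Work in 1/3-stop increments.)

ISO 160

Aperture: f/22 → f/20 → f/18 → f/16 → f/14 — 1 1/3 stops wider (brighter).
Need 1 1/3 stops darker from the ISO: 400 → 320 → 250 → 200 → 160.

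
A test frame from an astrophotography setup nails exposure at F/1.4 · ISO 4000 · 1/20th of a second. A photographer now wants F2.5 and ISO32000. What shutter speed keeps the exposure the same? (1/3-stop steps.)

Aperture: f/1.4 → f/1.6 → f/1.8 → f/2 → f/2.2 → f/2.5 — 1 2/3 stops stopped down (darker).
ISO: 4000 → 5000 → 6400 → 8000 → 10000 → 12800 → 16000 → 20000 → 25600 → 32000 — 3 stops raised (brighter).
Net change so far: 1 1/3 stops brighter. Offset with the shutter speed: 1/20 → 1/25 → 1/30 → 1/40 → 1/50.

1/50s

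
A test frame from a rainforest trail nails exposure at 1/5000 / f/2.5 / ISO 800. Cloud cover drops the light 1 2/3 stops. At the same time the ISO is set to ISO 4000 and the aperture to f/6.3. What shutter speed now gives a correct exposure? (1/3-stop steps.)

Scene light: 1 2/3 stops darker.
ISO: 800 → 1000 → 1250 → 1600 → 2000 → 2500 → 3200 → 4000 — 2 1/3 stops raised (brighter).
Aperture: f/2.5 → f/2.8 → f/3.2 → f/3.5 → f/4 → f/4.5 → f/5 → f/5.6 → f/6.3 — 2 2/3 stops stopped down (darker).
Net so far: 2 stops darker. Shutter speed: 1/5000 → 1/4000 → 1/3200 → 1/2500 → 1/2000 → 1/1600 → 1/1250.

1/1250s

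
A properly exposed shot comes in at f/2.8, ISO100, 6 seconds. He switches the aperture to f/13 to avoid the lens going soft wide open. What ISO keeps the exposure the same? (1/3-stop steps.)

Aperture: f/2.8 → f/3.2 → f/3.5 → f/4 → f/4.5 → f/5 → f/5.6 → f/6.3 → f/7.1 → f/8 → f/9 → f/10 → f/11 → f/13 — 4 1/3 stops smaller aperture (darker).
Need 4 1/3 stops brighter from the ISO: 100 → 125 → 160 → 200 → 250 → 320 → 400 → 500 → 640 → 800 → 1000 → 1250 → 1600 → 2000.

ISO 2000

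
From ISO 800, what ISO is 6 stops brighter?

ISO: 800 → 1600 → 3200 → 6400 → 12800 → 25600 → 51200 — 6 stops higher (brighter).

ISO 51200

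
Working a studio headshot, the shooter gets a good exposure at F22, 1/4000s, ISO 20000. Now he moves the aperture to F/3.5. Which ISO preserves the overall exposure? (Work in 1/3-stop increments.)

ISO 500

Aperture: f/22 → f/20 → f/18 → f/16 → f/14 → f/13 → f/11 → f/10 → f/9 → f/8 → f/7.1 → f/6.3 → f/5.6 → f/5 → f/4.5 → f/4 → f/3.5 — 5 1/3 stops wider (brighter).
Need 5 1/3 stops darker from the ISO: 20000 → 16000 → 12800 → 10000 → 8000 → 6400 → 5000 → 4000 → 3200 → 2500 → 2000 → 1600 → 1250 → 1000 → 800 → 640 → 500.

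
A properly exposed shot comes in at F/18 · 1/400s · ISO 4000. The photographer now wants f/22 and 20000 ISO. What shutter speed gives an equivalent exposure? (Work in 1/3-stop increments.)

Aperture: f/18 → f/20 → f/22 — 2/3 stop narrower (darker).
ISO: 4000 → 5000 → 6400 → 8000 → 10000 → 12800 → 16000 → 20000 — 2 1/3 stops raised (brighter).
Net change so far: 1 2/3 stops brighter. Offset with the shutter speed: 1/400 → 1/500 → 1/640 → 1/800 → 1/1000 → 1/1250.

1/1250s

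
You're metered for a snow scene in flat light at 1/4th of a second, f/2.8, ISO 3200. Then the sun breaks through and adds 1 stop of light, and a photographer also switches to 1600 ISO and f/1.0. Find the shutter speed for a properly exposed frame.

Scene light: 1 stop brighter.
ISO: 3200 → 1600 — 1 stop dropped (darker).
Aperture: f/2.8 → f/2 → f/1.4 → f/1.0 — 3 stops larger aperture (brighter).
Net so far: 3 stops brighter. Shutter speed: 1/4 → 1/8 → 1/15 → 1/30.

1/30s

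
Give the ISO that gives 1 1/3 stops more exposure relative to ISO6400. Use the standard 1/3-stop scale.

ISO 16000

ISO: 6400 → 8000 → 10000 → 12800 → 16000 — 1 1/3 stops raised (brighter).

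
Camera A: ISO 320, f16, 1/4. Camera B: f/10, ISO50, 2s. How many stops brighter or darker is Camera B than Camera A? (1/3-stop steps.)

1 2/3 stops brighter

Aperture: f/16 → f/14 → f/13 → f/11 → f/10 — 1 1/3 stops larger aperture (brighter).
Shutter speed: 1/4 → 0.3 → 0.4 → 0.5 → 0.6 → 0.8 → 1 → 1.3 → 1.6 → 2 — 3 stops longer (brighter).
ISO: 320 → 250 → 200 → 160 → 125 → 100 → 80 → 64 → 50 — 2 2/3 stops dropped (darker).
Net: +1 1/3 +3 −2 2/3 = +1 2/3 stops.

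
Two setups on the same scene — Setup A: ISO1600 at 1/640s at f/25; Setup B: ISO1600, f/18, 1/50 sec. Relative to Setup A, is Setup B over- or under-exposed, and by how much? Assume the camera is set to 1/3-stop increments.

4 2/3 stops brighter

Aperture: f/25 → f/22 → f/20 → f/18 — 1 stop wider (brighter).
Shutter speed: 1/640 → 1/500 → 1/400 → 1/320 → 1/250 → 1/200 → 1/160 → 1/125 → 1/100 → 1/80 → 1/60 → 1/50 — 3 2/3 stops slower (brighter).
ISO: unchanged.
Net: +1 +3 2/3 = +4 2/3 stops.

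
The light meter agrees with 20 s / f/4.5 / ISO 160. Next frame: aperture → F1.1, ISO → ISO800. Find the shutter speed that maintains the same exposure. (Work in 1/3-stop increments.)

Aperture: f/4.5 → f/4 → f/3.5 → f/3.2 → f/2.8 → f/2.5 → f/2.2 → f/2 → f/1.8 → f/1.6 → f/1.4 → f/1.2 → f/1.1 — 4 stops larger aperture (brighter).
ISO: 160 → 200 → 250 → 320 → 400 → 500 → 640 → 800 — 2 1/3 stops higher (brighter).
Net change so far: 6 1/3 stops brighter. Offset with the shutter speed: 20 → 15 → 13 → 10 → 8 → 6 → 5 → 4 → 3.2 → 2.5 → 2 → 1.6 → 1.3 → 1 → 0.8 → 0.6 → 0.5 → 0.4 → 0.3 → 1/4.

1/4s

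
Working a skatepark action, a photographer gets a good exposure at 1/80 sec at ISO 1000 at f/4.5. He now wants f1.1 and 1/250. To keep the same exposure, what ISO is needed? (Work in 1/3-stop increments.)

ISO 200

Aperture: f/4.5 → f/4 → f/3.5 → f/3.2 → f/2.8 → f/2.5 → f/2.2 → f/2 → f/1.8 → f/1.6 → f/1.4 → f/1.2 → f/1.1 — 4 stops larger aperture (brighter).
Shutter speed: 1/80 → 1/100 → 1/125 → 1/160 → 1/200 → 1/250 — 1 2/3 stops shorter (darker).
Net change so far: 2 1/3 stops brighter. Offset with the ISO: 1000 → 800 → 640 → 500 → 400 → 320 → 250 → 200.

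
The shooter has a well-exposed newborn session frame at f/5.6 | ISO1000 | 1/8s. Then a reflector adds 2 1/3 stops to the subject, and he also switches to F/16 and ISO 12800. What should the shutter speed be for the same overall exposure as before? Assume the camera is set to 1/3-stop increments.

1/60s

Scene light: 2 1/3 stops brighter.
Aperture: f/5.6 → f/6.3 → f/7.1 → f/8 → f/9 → f/10 → f/11 → f/13 → f/14 → f/16 — 3 stops narrower (darker).
ISO: 1000 → 1250 → 1600 → 2000 → 2500 → 3200 → 4000 → 5000 → 6400 → 8000 → 10000 → 12800 — 3 2/3 stops higher (brighter).
Net so far: 3 stops brighter. Shutter speed: 1/8 → 1/10 → 1/13 → 1/15 → 1/20 → 1/25 → 1/30 → 1/40 → 1/50 → 1/60.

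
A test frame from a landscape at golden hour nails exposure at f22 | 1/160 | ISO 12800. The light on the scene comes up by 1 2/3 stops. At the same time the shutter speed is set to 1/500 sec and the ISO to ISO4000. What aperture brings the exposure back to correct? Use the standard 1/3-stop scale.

f/13

Scene light: 1 2/3 stops brighter.
Shutter speed: 1/160 → 1/200 → 1/250 → 1/320 → 1/400 → 1/500 — 1 2/3 stops shorter (darker).
ISO: 12800 → 10000 → 8000 → 6400 → 5000 → 4000 — 1 2/3 stops dropped (darker).
Net so far: 1 2/3 stops darker. Aperture: f/22 → f/20 → f/18 → f/16 → f/14 → f/13.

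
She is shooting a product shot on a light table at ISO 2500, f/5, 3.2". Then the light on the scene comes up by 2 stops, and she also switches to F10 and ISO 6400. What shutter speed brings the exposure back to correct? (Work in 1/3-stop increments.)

1.3 s

Scene light: 2 stops brighter.
Aperture: f/5 → f/5.6 → f/6.3 → f/7.1 → f/8 → f/9 → f/10 — 2 stops stopped down (darker).
ISO: 2500 → 3200 → 4000 → 5000 → 6400 — 1 1/3 stops raised (brighter).
Net so far: 1 1/3 stops brighter. Shutter speed: 3.2 → 2.5 → 2 → 1.6 → 1.3.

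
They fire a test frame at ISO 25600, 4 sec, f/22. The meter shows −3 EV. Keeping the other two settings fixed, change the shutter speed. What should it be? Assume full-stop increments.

Underexposed by 3 stops → need 3 stops brighter.
Shutter speed: 4 → 8 → 15 → 30.

30 s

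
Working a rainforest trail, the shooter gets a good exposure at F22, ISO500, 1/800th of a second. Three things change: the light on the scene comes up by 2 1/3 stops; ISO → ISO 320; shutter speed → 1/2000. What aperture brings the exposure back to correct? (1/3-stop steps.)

f/25

Scene light: 2 1/3 stops brighter.
ISO: 500 → 400 → 320 — 2/3 stop dropped (darker).
Shutter speed: 1/800 → 1/1000 → 1/1250 → 1/1600 → 1/2000 — 1 1/3 stops shorter (darker).
Net so far: 1/3 stop brighter. Aperture: f/22 → f/25.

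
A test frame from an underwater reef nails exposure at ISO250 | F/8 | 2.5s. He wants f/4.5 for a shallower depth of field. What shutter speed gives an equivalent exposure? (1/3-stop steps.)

0.8 s

Aperture: f/8 → f/7.1 → f/6.3 → f/5.6 → f/5 → f/4.5 — 1 2/3 stops opened up (brighter).
Need 1 2/3 stops darker from the shutter speed: 2.5 → 2 → 1.6 → 1.3 → 1 → 0.8.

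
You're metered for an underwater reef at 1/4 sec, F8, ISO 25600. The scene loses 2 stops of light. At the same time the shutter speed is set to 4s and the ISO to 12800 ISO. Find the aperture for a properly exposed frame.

Scene light: 2 stops darker.
Shutter speed: 1/4 → 1/2 → 1 → 2 → 4 — 4 stops longer (brighter).
ISO: 25600 → 12800 — 1 stop dropped (darker).
Net so far: 1 stop brighter. Aperture: f/8 → f/11.

f/11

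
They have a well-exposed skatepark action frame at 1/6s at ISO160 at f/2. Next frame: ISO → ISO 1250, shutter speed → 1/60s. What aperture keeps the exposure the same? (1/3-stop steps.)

f/1.8

ISO: 160 → 200 → 250 → 320 → 400 → 500 → 640 → 800 → 1000 → 1250 — 3 stops raised (brighter).
Shutter speed: 1/6 → 1/8 → 1/10 → 1/13 → 1/15 → 1/20 → 1/25 → 1/30 → 1/40 → 1/50 → 1/60 — 3 1/3 stops shorter (darker).
Net change so far: 1/3 stop darker. Offset with the aperture: f/2 → f/1.8.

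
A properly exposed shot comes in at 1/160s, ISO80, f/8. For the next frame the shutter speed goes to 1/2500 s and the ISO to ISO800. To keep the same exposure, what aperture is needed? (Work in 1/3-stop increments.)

f/6.3

Shutter speed: 1/160 → 1/200 → 1/250 → 1/320 → 1/400 → 1/500 → 1/640 → 1/800 → 1/1000 → 1/1250 → 1/1600 → 1/2000 → 1/2500 — 4 stops shorter (darker).
ISO: 80 → 100 → 125 → 160 → 200 → 250 → 320 → 400 → 500 → 640 → 800 — 3 1/3 stops higher (brighter).
Net change so far: 2/3 stop darker. Offset with the aperture: f/8 → f/7.1 → f/6.3.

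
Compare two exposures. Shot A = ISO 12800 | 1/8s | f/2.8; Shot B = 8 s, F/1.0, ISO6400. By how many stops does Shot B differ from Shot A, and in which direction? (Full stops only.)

Aperture: f/2.8 → f/2 → f/1.4 → f/1.0 — 3 stops wider (brighter).
Shutter speed: 1/8 → 1/4 → 1/2 → 1 → 2 → 4 → 8 — 6 stops slower (brighter).
ISO: 12800 → 6400 — 1 stop lower (darker).
Net: +3 +6 −1 = +8 stops.

8 stops brighter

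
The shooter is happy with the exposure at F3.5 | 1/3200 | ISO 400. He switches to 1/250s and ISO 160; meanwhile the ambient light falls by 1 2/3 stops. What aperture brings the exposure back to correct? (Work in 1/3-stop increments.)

f/4.5

Scene light: 1 2/3 stops darker.
Shutter speed: 1/3200 → 1/2500 → 1/2000 → 1/1600 → 1/1250 → 1/1000 → 1/800 → 1/640 → 1/500 → 1/400 → 1/320 → 1/250 — 3 2/3 stops slower (brighter).
ISO: 400 → 320 → 250 → 200 → 160 — 1 1/3 stops dropped (darker).
Net so far: 2/3 stop brighter. Aperture: f/3.5 → f/4 → f/4.5.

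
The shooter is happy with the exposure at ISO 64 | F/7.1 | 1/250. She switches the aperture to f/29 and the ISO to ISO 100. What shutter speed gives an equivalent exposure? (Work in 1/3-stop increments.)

1/25s

Aperture: f/7.1 → f/8 → f/9 → f/10 → f/11 → f/13 → f/14 → f/16 → f/18 → f/20 → f/22 → f/25 → f/29 — 4 stops stopped down (darker).
ISO: 64 → 80 → 100 — 2/3 stop raised (brighter).
Net change so far: 3 1/3 stops darker. Offset with the shutter speed: 1/250 → 1/200 → 1/160 → 1/125 → 1/100 → 1/80 → 1/60 → 1/50 → 1/40 → 1/30 → 1/25.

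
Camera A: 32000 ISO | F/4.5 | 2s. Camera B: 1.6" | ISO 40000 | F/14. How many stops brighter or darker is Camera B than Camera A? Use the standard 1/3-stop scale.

Aperture: f/4.5 → f/5 → f/5.6 → f/6.3 → f/7.1 → f/8 → f/9 → f/10 → f/11 → f/13 → f/14 — 3 1/3 stops smaller aperture (darker).
Shutter speed: 2 → 1.6 — 1/3 stop shorter (darker).
ISO: 32000 → 40000 — 1/3 stop higher (brighter).
Net: −3 1/3 −1/3 +1/3 = −3 1/3 stops.

3 1/3 stops darker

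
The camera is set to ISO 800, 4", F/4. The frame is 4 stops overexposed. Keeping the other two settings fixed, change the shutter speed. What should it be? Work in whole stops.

1/4s

Overexposed by 4 stops → need 4 stops darker.
Shutter speed: 4 → 2 → 1 → 1/2 → 1/4.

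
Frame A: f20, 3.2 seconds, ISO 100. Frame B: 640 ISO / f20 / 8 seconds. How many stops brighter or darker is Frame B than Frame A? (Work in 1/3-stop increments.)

4 stops brighter

Aperture: unchanged.
Shutter speed: 3.2 → 4 → 5 → 6 → 8 — 1 1/3 stops longer (brighter).
ISO: 100 → 125 → 160 → 200 → 250 → 320 → 400 → 500 → 640 — 2 2/3 stops raised (brighter).
Net: +1 1/3 +2 2/3 = +4 stops.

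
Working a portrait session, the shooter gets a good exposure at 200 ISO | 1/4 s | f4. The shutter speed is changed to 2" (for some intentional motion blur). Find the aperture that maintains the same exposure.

Shutter speed: 1/4 → 1/2 → 1 → 2 — 3 stops longer (brighter).
Need 3 stops darker from the aperture: f/4 → f/5.6 → f/8 → f/11.

f/11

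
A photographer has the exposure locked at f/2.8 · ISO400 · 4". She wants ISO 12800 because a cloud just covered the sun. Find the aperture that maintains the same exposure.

ISO: 400 → 800 → 1600 → 3200 → 6400 → 12800 — 5 stops raised (brighter).
Need 5 stops darker from the aperture: f/2.8 → f/4 → f/5.6 → f/8 → f/11 → f/16.

f/16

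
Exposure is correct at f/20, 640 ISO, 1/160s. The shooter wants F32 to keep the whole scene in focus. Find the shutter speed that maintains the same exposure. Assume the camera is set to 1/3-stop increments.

Aperture: f/20 → f/22 → f/25 → f/29 → f/32 — 1 1/3 stops stopped down (darker).
Need 1 1/3 stops brighter from the shutter speed: 1/160 → 1/125 → 1/100 → 1/80 → 1/60.

1/60s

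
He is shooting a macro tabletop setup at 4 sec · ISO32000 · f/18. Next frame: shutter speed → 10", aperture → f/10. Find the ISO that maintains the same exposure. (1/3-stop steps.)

ISO 4000

Shutter speed: 4 → 5 → 6 → 8 → 10 — 1 1/3 stops slower (brighter).
Aperture: f/18 → f/16 → f/14 → f/13 → f/11 → f/10 — 1 2/3 stops opened up (brighter).
Net change so far: 3 stops brighter. Offset with the ISO: 32000 → 25600 → 20000 → 16000 → 12800 → 10000 → 8000 → 6400 → 5000 → 4000.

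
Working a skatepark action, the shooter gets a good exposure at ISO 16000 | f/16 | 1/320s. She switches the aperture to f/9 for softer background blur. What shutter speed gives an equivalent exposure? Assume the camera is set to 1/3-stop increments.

1/1000s

Aperture: f/16 → f/14 → f/13 → f/11 → f/10 → f/9 — 1 2/3 stops opened up (brighter).
Need 1 2/3 stops darker from the shutter speed: 1/320 → 1/400 → 1/500 → 1/640 → 1/800 → 1/1000.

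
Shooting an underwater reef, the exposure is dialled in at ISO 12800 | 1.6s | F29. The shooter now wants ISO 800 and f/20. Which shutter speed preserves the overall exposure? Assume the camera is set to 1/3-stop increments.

ISO: 12800 → 10000 → 8000 → 6400 → 5000 → 4000 → 3200 → 2500 → 2000 → 1600 → 1250 → 1000 → 800 — 4 stops dropped (darker).
Aperture: f/29 → f/25 → f/22 → f/20 — 1 stop wider (brighter).
Net change so far: 3 stops darker. Offset with the shutter speed: 1.6 → 2 → 2.5 → 3.2 → 4 → 5 → 6 → 8 → 10 → 13.

13 s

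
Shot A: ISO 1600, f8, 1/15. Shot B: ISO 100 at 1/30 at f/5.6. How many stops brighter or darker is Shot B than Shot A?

4 stops darker

Aperture: f/8 → f/5.6 — 1 stop larger aperture (brighter).
Shutter speed: 1/15 → 1/30 — 1 stop faster (darker).
ISO: 1600 → 800 → 400 → 200 → 100 — 4 stops lower (darker).
Net: +1 −1 −4 = −4 stops.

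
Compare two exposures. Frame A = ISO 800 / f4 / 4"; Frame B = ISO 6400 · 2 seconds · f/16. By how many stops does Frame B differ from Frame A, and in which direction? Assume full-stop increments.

2 stops darker

Aperture: f/4 → f/5.6 → f/8 → f/11 → f/16 — 4 stops narrower (darker).
Shutter speed: 4 → 2 — 1 stop faster (darker).
ISO: 800 → 1600 → 3200 → 6400 — 3 stops higher (brighter).
Net: −4 −1 +3 = −2 stops.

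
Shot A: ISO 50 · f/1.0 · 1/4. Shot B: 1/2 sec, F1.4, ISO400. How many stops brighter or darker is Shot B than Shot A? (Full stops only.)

3 stops brighter

Aperture: f/1.0 → f/1.4 — 1 stop stopped down (darker).
Shutter speed: 1/4 → 1/2 — 1 stop slower (brighter).
ISO: 50 → 100 → 200 → 400 — 3 stops higher (brighter).
Net: −1 +1 +3 = +3 stops.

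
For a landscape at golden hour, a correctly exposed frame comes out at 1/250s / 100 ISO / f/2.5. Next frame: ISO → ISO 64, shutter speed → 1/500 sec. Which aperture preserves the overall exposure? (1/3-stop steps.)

ISO: 100 → 80 → 64 — 2/3 stop dropped (darker).
Shutter speed: 1/250 → 1/320 → 1/400 → 1/500 — 1 stop shorter (darker).
Net change so far: 1 2/3 stops darker. Offset with the aperture: f/2.5 → f/2.2 → f/2 → f/1.8 → f/1.6 → f/1.4.

f/1.4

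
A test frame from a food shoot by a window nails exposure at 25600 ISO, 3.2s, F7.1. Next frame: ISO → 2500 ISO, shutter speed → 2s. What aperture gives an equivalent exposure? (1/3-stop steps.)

ISO: 25600 → 20000 → 16000 → 12800 → 10000 → 8000 → 6400 → 5000 → 4000 → 3200 → 2500 — 3 1/3 stops lower (darker).
Shutter speed: 3.2 → 2.5 → 2 — 2/3 stop faster (darker).
Net change so far: 4 stops darker. Offset with the aperture: f/7.1 → f/6.3 → f/5.6 → f/5 → f/4.5 → f/4 → f/3.5 → f/3.2 → f/2.8 → f/2.5 → f/2.2 → f/2 → f/1.8.

f/1.8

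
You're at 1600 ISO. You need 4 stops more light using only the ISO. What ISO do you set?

ISO 25600

ISO: 1600 → 3200 → 6400 → 12800 → 25600 — 4 stops higher (brighter).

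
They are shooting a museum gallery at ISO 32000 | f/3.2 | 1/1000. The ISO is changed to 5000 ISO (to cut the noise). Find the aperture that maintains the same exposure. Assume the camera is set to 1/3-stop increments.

f/1.2

ISO: 32000 → 25600 → 20000 → 16000 → 12800 → 10000 → 8000 → 6400 → 5000 — 2 2/3 stops dropped (darker).
Need 2 2/3 stops brighter from the aperture: f/3.2 → f/2.8 → f/2.5 → f/2.2 → f/2 → f/1.8 → f/1.6 → f/1.4 → f/1.2.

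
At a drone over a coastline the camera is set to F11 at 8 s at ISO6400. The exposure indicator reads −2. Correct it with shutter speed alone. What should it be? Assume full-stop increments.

Underexposed by 2 stops → need 2 stops brighter.
Shutter speed: 8 → 15 → 30.

30 s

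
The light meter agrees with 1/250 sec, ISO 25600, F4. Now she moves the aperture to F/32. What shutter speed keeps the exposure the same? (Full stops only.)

Aperture: f/4 → f/5.6 → f/8 → f/11 → f/16 → f/22 → f/32 — 6 stops smaller aperture (darker).
Need 6 stops brighter from the shutter speed: 1/250 → 1/125 → 1/60 → 1/30 → 1/15 → 1/8 → 1/4.

1/4s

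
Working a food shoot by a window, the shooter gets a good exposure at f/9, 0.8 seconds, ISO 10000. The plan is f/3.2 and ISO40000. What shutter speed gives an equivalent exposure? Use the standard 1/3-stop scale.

Aperture: f/9 → f/8 → f/7.1 → f/6.3 → f/5.6 → f/5 → f/4.5 → f/4 → f/3.5 → f/3.2 — 3 stops larger aperture (brighter).
ISO: 10000 → 12800 → 16000 → 20000 → 25600 → 32000 → 40000 — 2 stops raised (brighter).
Net change so far: 5 stops brighter. Offset with the shutter speed: 0.8 → 0.6 → 0.5 → 0.4 → 0.3 → 1/4 → 1/5 → 1/6 → 1/8 → 1/10 → 1/13 → 1/15 → 1/20 → 1/25 → 1/30 → 1/40.

1/40s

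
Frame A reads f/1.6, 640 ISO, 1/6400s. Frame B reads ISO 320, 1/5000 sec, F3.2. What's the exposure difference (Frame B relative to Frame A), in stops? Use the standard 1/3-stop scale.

2 2/3 stops darker

Aperture: f/1.6 → f/1.8 → f/2 → f/2.2 → f/2.5 → f/2.8 → f/3.2 — 2 stops smaller aperture (darker).
Shutter speed: 1/6400 → 1/5000 — 1/3 stop longer (brighter).
ISO: 640 → 500 → 400 → 320 — 1 stop lower (darker).
Net: −2 +1/3 −1 = −2 2/3 stops.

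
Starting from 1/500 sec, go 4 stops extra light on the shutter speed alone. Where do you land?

1/30s

Shutter speed: 1/500 → 1/250 → 1/125 → 1/60 → 1/30 — 4 stops longer (brighter).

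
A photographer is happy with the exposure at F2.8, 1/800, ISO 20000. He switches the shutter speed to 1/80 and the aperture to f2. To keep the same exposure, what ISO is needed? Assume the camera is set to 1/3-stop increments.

ISO 1000

Shutter speed: 1/800 → 1/640 → 1/500 → 1/400 → 1/320 → 1/250 → 1/200 → 1/160 → 1/125 → 1/100 → 1/80 — 3 1/3 stops longer (brighter).
Aperture: f/2.8 → f/2.5 → f/2.2 → f/2 — 1 stop opened up (brighter).
Net change so far: 4 1/3 stops brighter. Offset with the ISO: 20000 → 16000 → 12800 → 10000 → 8000 → 6400 → 5000 → 4000 → 3200 → 2500 → 2000 → 1600 → 1250 → 1000.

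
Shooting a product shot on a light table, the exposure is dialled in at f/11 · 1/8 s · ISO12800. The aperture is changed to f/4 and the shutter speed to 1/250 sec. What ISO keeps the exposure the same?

Aperture: f/11 → f/8 → f/5.6 → f/4 — 3 stops opened up (brighter).
Shutter speed: 1/8 → 1/15 → 1/30 → 1/60 → 1/125 → 1/250 — 5 stops shorter (darker).
Net change so far: 2 stops darker. Offset with the ISO: 12800 → 25600 → 51200.

ISO 51200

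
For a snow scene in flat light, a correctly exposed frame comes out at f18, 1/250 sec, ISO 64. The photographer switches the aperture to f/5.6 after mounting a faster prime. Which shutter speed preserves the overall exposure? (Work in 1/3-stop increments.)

Aperture: f/18 → f/16 → f/14 → f/13 → f/11 → f/10 → f/9 → f/8 → f/7.1 → f/6.3 → f/5.6 — 3 1/3 stops wider (brighter).
Need 3 1/3 stops darker from the shutter speed: 1/250 → 1/320 → 1/400 → 1/500 → 1/640 → 1/800 → 1/1000 → 1/1250 → 1/1600 → 1/2000 → 1/2500.

1/2500s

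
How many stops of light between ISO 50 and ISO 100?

1 stop

50 → 100 — count the steps: 1 stop.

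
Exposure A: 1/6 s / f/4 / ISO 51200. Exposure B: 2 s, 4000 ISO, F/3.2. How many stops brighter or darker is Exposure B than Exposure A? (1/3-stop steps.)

2/3 stop brighter

Aperture: f/4 → f/3.5 → f/3.2 — 2/3 stop wider (brighter).
Shutter speed: 1/6 → 1/5 → 1/4 → 0.3 → 0.4 → 0.5 → 0.6 → 0.8 → 1 → 1.3 → 1.6 → 2 — 3 2/3 stops longer (brighter).
ISO: 51200 → 40000 → 32000 → 25600 → 20000 → 16000 → 12800 → 10000 → 8000 → 6400 → 5000 → 4000 — 3 2/3 stops dropped (darker).
Net: +2/3 +3 2/3 −3 2/3 = +2/3 stops.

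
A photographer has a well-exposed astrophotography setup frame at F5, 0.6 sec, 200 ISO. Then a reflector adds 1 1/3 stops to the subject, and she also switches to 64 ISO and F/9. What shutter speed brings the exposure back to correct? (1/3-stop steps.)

2.5 s

Scene light: 1 1/3 stops brighter.
ISO: 200 → 160 → 125 → 100 → 80 → 64 — 1 2/3 stops dropped (darker).
Aperture: f/5 → f/5.6 → f/6.3 → f/7.1 → f/8 → f/9 — 1 2/3 stops narrower (darker).
Net so far: 2 stops darker. Shutter speed: 0.6 → 0.8 → 1 → 1.3 → 1.6 → 2 → 2.5.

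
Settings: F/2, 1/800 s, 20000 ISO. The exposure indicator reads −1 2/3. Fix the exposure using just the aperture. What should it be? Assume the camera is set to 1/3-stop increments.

f/1.1

Underexposed by 1 2/3 stops → need 1 2/3 stops brighter.
Aperture: f/2 → f/1.8 → f/1.6 → f/1.4 → f/1.2 → f/1.1.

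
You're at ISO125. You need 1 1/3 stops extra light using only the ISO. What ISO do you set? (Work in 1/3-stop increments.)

ISO 320

ISO: 125 → 160 → 200 → 250 → 320 — 1 1/3 stops higher (brighter).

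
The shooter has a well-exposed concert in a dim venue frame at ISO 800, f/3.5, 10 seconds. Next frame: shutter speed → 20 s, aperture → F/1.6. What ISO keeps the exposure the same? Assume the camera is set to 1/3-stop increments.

ISO 80

Shutter speed: 10 → 13 → 15 → 20 — 1 stop slower (brighter).
Aperture: f/3.5 → f/3.2 → f/2.8 → f/2.5 → f/2.2 → f/2 → f/1.8 → f/1.6 — 2 1/3 stops larger aperture (brighter).
Net change so far: 3 1/3 stops brighter. Offset with the ISO: 800 → 640 → 500 → 400 → 320 → 250 → 200 → 160 → 125 → 100 → 80.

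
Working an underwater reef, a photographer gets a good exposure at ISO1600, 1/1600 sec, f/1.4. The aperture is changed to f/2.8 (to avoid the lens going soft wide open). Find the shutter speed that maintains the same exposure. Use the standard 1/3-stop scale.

1/400s

Aperture: f/1.4 → f/1.6 → f/1.8 → f/2 → f/2.2 → f/2.5 → f/2.8 — 2 stops stopped down (darker).
Need 2 stops brighter from the shutter speed: 1/1600 → 1/1250 → 1/1000 → 1/800 → 1/640 → 1/500 → 1/400.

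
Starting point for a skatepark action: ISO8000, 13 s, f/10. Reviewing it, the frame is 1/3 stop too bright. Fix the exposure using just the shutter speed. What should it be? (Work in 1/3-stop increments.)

Overexposed by 1/3 stop → need 1/3 stop darker.
Shutter speed: 13 → 10.

10 s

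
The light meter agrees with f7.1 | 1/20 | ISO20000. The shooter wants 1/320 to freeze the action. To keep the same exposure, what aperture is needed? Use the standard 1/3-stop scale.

Shutter speed: 1/20 → 1/25 → 1/30 → 1/40 → 1/50 → 1/60 → 1/80 → 1/100 → 1/125 → 1/160 → 1/200 → 1/250 → 1/320 — 4 stops shorter (darker).
Need 4 stops brighter from the aperture: f/7.1 → f/6.3 → f/5.6 → f/5 → f/4.5 → f/4 → f/3.5 → f/3.2 → f/2.8 → f/2.5 → f/2.2 → f/2 → f/1.8.

f/1.8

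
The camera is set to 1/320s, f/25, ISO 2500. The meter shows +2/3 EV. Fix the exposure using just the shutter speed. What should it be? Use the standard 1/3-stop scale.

1/500s

Overexposed by 2/3 stop → need 2/3 stop darker.
Shutter speed: 1/320 → 1/400 → 1/500.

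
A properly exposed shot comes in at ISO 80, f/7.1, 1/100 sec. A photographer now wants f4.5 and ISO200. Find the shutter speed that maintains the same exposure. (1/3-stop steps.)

1/640s

Aperture: f/7.1 → f/6.3 → f/5.6 → f/5 → f/4.5 — 1 1/3 stops larger aperture (brighter).
ISO: 80 → 100 → 125 → 160 → 200 — 1 1/3 stops higher (brighter).
Net change so far: 2 2/3 stops brighter. Offset with the shutter speed: 1/100 → 1/125 → 1/160 → 1/200 → 1/250 → 1/320 → 1/400 → 1/500 → 1/640.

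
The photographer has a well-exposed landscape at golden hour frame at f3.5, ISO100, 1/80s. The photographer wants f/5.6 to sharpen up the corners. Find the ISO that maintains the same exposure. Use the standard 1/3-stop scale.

Aperture: f/3.5 → f/4 → f/4.5 → f/5 → f/5.6 — 1 1/3 stops stopped down (darker).
Need 1 1/3 stops brighter from the ISO: 100 → 125 → 160 → 200 → 250.

ISO 250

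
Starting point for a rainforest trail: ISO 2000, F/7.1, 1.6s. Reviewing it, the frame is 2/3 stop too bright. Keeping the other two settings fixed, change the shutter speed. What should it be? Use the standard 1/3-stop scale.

Overexposed by 2/3 stop → need 2/3 stop darker.
Shutter speed: 1.6 → 1.3 → 1.

1 s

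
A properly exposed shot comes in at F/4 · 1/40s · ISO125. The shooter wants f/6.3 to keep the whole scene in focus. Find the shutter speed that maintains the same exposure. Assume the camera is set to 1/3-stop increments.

Aperture: f/4 → f/4.5 → f/5 → f/5.6 → f/6.3 — 1 1/3 stops stopped down (darker).
Need 1 1/3 stops brighter from the shutter speed: 1/40 → 1/30 → 1/25 → 1/20 → 1/15.

1/15s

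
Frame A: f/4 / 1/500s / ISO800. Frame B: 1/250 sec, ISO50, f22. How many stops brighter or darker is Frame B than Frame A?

8 stops darker

Aperture: f/4 → f/5.6 → f/8 → f/11 → f/16 → f/22 — 5 stops smaller aperture (darker).
Shutter speed: 1/500 → 1/250 — 1 stop slower (brighter).
ISO: 800 → 400 → 200 → 100 → 50 — 4 stops lower (darker).
Net: −5 +1 −4 = −8 stops.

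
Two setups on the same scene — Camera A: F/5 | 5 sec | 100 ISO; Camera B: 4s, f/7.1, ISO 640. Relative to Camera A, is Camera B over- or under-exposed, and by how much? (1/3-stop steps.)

Aperture: f/5 → f/5.6 → f/6.3 → f/7.1 — 1 stop stopped down (darker).
Shutter speed: 5 → 4 — 1/3 stop faster (darker).
ISO: 100 → 125 → 160 → 200 → 250 → 320 → 400 → 500 → 640 — 2 2/3 stops raised (brighter).
Net: −1 −1/3 +2 2/3 = +1 1/3 stops.

1 1/3 stops brighter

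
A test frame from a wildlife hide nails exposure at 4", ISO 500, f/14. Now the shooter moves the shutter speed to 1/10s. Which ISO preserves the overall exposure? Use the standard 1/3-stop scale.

Shutter speed: 4 → 3.2 → 2.5 → 2 → 1.6 → 1.3 → 1 → 0.8 → 0.6 → 0.5 → 0.4 → 0.3 → 1/4 → 1/5 → 1/6 → 1/8 → 1/10 — 5 1/3 stops shorter (darker).
Need 5 1/3 stops brighter from the ISO: 500 → 640 → 800 → 1000 → 1250 → 1600 → 2000 → 2500 → 3200 → 4000 → 5000 → 6400 → 8000 → 10000 → 12800 → 16000 → 20000.

ISO 20000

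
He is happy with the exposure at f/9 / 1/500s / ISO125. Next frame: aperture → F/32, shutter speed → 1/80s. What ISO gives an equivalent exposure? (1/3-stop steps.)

ISO 250

Aperture: f/9 → f/10 → f/11 → f/13 → f/14 → f/16 → f/18 → f/20 → f/22 → f/25 → f/29 → f/32 — 3 2/3 stops narrower (darker).
Shutter speed: 1/500 → 1/400 → 1/320 → 1/250 → 1/200 → 1/160 → 1/125 → 1/100 → 1/80 — 2 2/3 stops longer (brighter).
Net change so far: 1 stop darker. Offset with the ISO: 125 → 160 → 200 → 250.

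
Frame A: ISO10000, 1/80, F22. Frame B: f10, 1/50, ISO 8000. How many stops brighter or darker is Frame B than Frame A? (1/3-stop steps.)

Aperture: f/22 → f/20 → f/18 → f/16 → f/14 → f/13 → f/11 → f/10 — 2 1/3 stops wider (brighter).
Shutter speed: 1/80 → 1/60 → 1/50 — 2/3 stop longer (brighter).
ISO: 10000 → 8000 — 1/3 stop dropped (darker).
Net: +2 1/3 +2/3 −1/3 = +2 2/3 stops.

2 2/3 stops brighter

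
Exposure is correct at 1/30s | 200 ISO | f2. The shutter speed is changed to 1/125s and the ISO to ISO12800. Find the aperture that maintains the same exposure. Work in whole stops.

f/8

Shutter speed: 1/30 → 1/60 → 1/125 — 2 stops faster (darker).
ISO: 200 → 400 → 800 → 1600 → 3200 → 6400 → 12800 — 6 stops raised (brighter).
Net change so far: 4 stops brighter. Offset with the aperture: f/2 → f/2.8 → f/4 → f/5.6 → f/8.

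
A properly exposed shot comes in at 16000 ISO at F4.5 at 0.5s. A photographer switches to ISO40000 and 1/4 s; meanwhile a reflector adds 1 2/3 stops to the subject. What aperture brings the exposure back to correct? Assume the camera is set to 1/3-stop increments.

f/9

Scene light: 1 2/3 stops brighter.
ISO: 16000 → 20000 → 25600 → 32000 → 40000 — 1 1/3 stops raised (brighter).
Shutter speed: 0.5 → 0.4 → 0.3 → 1/4 — 1 stop faster (darker).
Net so far: 2 stops brighter. Aperture: f/4.5 → f/5 → f/5.6 → f/6.3 → f/7.1 → f/8 → f/9.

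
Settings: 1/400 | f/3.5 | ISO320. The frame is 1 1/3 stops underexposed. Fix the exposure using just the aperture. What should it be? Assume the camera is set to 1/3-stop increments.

Underexposed by 1 1/3 stops → need 1 1/3 stops brighter.
Aperture: f/3.5 → f/3.2 → f/2.8 → f/2.5 → f/2.2.

f/2.2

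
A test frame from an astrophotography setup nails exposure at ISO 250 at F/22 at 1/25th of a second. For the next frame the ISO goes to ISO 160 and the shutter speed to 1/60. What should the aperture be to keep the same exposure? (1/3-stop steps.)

ISO: 250 → 200 → 160 — 2/3 stop dropped (darker).
Shutter speed: 1/25 → 1/30 → 1/40 → 1/50 → 1/60 — 1 1/3 stops shorter (darker).
Net change so far: 2 stops darker. Offset with the aperture: f/22 → f/20 → f/18 → f/16 → f/14 → f/13 → f/11.

f/11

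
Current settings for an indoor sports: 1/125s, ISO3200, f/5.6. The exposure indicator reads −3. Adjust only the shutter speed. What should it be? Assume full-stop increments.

1/15s

Underexposed by 3 stops → need 3 stops brighter.
Shutter speed: 1/125 → 1/60 → 1/30 → 1/15.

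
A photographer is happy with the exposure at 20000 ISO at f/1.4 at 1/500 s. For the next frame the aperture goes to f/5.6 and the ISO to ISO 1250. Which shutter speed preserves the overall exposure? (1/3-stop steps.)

Aperture: f/1.4 → f/1.6 → f/1.8 → f/2 → f/2.2 → f/2.5 → f/2.8 → f/3.2 → f/3.5 → f/4 → f/4.5 → f/5 → f/5.6 — 4 stops smaller aperture (darker).
ISO: 20000 → 16000 → 12800 → 10000 → 8000 → 6400 → 5000 → 4000 → 3200 → 2500 → 2000 → 1600 → 1250 — 4 stops lower (darker).
Net change so far: 8 stops darker. Offset with the shutter speed: 1/500 → 1/400 → 1/320 → 1/250 → 1/200 → 1/160 → 1/125 → 1/100 → 1/80 → 1/60 → 1/50 → 1/40 → 1/30 → 1/25 → 1/20 → 1/15 → 1/13 → 1/10 → 1/8 → 1/6 → 1/5 → 1/4 → 0.3 → 0.4 → 0.5.

0.5 s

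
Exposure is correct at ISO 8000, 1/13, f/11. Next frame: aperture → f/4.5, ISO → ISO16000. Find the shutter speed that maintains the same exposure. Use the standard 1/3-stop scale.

1/160s

Aperture: f/11 → f/10 → f/9 → f/8 → f/7.1 → f/6.3 → f/5.6 → f/5 → f/4.5 — 2 2/3 stops opened up (brighter).
ISO: 8000 → 10000 → 12800 → 16000 — 1 stop raised (brighter).
Net change so far: 3 2/3 stops brighter. Offset with the shutter speed: 1/13 → 1/15 → 1/20 → 1/25 → 1/30 → 1/40 → 1/50 → 1/60 → 1/80 → 1/100 → 1/125 → 1/160.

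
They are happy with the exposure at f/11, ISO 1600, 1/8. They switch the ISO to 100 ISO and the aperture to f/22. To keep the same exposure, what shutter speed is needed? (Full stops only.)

8 s

ISO: 1600 → 800 → 400 → 200 → 100 — 4 stops lower (darker).
Aperture: f/11 → f/16 → f/22 — 2 stops narrower (darker).
Net change so far: 6 stops darker. Offset with the shutter speed: 1/8 → 1/4 → 1/2 → 1 → 2 → 4 → 8.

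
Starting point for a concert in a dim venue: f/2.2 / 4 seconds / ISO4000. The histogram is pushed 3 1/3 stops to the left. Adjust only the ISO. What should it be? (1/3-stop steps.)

Underexposed by 3 1/3 stops → need 3 1/3 stops brighter.
ISO: 4000 → 5000 → 6400 → 8000 → 10000 → 12800 → 16000 → 20000 → 25600 → 32000 → 40000.

ISO 40000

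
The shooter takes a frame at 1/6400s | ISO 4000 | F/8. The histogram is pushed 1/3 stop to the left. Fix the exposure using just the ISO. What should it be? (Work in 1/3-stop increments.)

Underexposed by 1/3 stop → need 1/3 stop brighter.
ISO: 4000 → 5000.

ISO 5000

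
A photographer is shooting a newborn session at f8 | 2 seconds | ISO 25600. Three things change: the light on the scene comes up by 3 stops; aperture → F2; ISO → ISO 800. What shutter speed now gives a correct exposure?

Scene light: 3 stops brighter.
Aperture: f/8 → f/5.6 → f/4 → f/2.8 → f/2 — 4 stops wider (brighter).
ISO: 25600 → 12800 → 6400 → 3200 → 1600 → 800 — 5 stops dropped (darker).
Net so far: 2 stops brighter. Shutter speed: 2 → 1 → 1/2.

1/2s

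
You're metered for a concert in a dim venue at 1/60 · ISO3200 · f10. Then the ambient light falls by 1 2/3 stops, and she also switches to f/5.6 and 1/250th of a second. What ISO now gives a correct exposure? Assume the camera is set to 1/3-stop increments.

Scene light: 1 2/3 stops darker.
Aperture: f/10 → f/9 → f/8 → f/7.1 → f/6.3 → f/5.6 — 1 2/3 stops opened up (brighter).
Shutter speed: 1/60 → 1/80 → 1/100 → 1/125 → 1/160 → 1/200 → 1/250 — 2 stops shorter (darker).
Net so far: 2 stops darker. ISO: 3200 → 4000 → 5000 → 6400 → 8000 → 10000 → 12800.

ISO 12800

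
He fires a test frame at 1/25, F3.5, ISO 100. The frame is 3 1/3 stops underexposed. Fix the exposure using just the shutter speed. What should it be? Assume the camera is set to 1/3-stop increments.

0.4 s

Underexposed by 3 1/3 stops → need 3 1/3 stops brighter.
Shutter speed: 1/25 → 1/20 → 1/15 → 1/13 → 1/10 → 1/8 → 1/6 → 1/5 → 1/4 → 0.3 → 0.4.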